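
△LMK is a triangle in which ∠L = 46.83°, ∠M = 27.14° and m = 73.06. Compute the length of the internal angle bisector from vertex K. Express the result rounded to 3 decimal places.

t_K ≈ 54.081

The third angle is ∠K = 180° − ∠L − ∠M = 106.03°.
Law of sines: l = m·sin L/sin M ≈ 116.81.
Law of sines: k = m·sin K/sin M ≈ 153.93.
The bisector from K has length 2·l·m·cos(∠K/2)/(l+m) ≈ 54.081.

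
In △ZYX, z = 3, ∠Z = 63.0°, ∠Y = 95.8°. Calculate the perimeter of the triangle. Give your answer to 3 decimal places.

The third angle is ∠X = 180° − ∠Z − ∠Y = 21.20°.
Law of sines: y = z·sin Y/sin Z ≈ 3.3497.
Law of sines: x = z·sin X/sin Z ≈ 1.2176.
Semiperimeter s = (3+3.3497+1.2176)/2 = 3.7837.
Perimeter = 3 + 3.3497 + 1.2176 = 7.5673.

perimeter ≈ 7.567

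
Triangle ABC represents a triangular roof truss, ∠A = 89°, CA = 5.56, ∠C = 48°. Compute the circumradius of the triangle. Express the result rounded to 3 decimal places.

The third angle is ∠B = 180° − ∠C − ∠A = 43.00°.
Law of sines: BC = CA·sin A/sin B ≈ 8.1513.
Law of sines: AB = CA·sin C/sin B ≈ 6.0585.
Circumradius = CA/(2 sin B) ≈ 4.0763.

R ≈ 4.076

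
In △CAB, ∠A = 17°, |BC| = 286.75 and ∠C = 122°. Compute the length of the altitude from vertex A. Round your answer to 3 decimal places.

h_A ≈ 545.672

The third angle is ∠B = 180° − ∠C − ∠A = 41.00°.
Law of sines: |AB| = |BC|·sin C/sin A ≈ 831.74.
Law of sines: |CA| = |BC|·sin B/sin A ≈ 643.44.
Area = ½·|BC|·|AB|·sin B ≈ 78236.
The altitude from A has length 2·area/|BC| ≈ 545.67.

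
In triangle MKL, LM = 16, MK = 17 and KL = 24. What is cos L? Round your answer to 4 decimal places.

By the law of cosines, cos L = (KL² + LM² − MK²) / (2·KL·LM) ≈ 0.70703, so ∠L ≈ 45.01°.

cos L ≈ 0.7070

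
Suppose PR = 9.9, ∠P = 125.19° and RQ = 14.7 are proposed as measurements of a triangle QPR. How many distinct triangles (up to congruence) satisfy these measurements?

1

PR·sin P = 9.9·sin(125.19°) ≈ 8.091.
Since ∠P is not acute, a triangle exists only if RQ > PR; here RQ > PR, so there is exactly one triangle.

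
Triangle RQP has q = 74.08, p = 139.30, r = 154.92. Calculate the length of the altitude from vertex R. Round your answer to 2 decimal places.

66.55

Semiperimeter s = (154.92 + 74.08 + 139.3)/2 = 184.15.
Heron's formula: area = √(184.15·29.23·110.07·44.85) ≈ 5154.8.
The altitude from R has length 2·area/r ≈ 66.549.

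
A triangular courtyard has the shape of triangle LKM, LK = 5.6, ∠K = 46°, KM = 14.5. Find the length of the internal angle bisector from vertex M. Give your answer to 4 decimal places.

By the law of cosines, ML² = LK² + KM² − 2·LK·KM·cos K = 128.8, so ML ≈ 11.349.
Law of cosines again: cos M = (KM² + ML² − LK²)/(2·KM·ML) ≈ 0.93488, so ∠M ≈ 20.79°.
The bisector from M has length 2·KM·ML·cos(∠M/2)/(KM+ML) ≈ 12.523.

t_M ≈ 12.5234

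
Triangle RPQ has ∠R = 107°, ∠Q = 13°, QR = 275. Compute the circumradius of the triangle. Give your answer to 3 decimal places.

The third angle is ∠P = 180° − ∠Q − ∠R = 60.00°.
Law of sines: PQ = QR·sin R/sin P ≈ 303.67.
Law of sines: RP = QR·sin Q/sin P ≈ 71.432.
Circumradius = QR/(2 sin P) ≈ 158.77.

158.771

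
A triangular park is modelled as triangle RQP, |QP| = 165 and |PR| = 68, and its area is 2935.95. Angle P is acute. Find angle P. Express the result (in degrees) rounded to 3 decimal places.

31.557

From area = ½·|QP|·|PR|·sin P, we get sin P = 2·area/(|QP|·|PR|) ≈ 0.52334.
Taking the acute solution, ∠P ≈ 31.56°.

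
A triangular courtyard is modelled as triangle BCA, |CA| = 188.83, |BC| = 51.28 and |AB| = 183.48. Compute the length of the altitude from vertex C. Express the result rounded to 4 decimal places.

51.2505

Semiperimeter s = (188.83 + 183.48 + 51.28)/2 = 211.8.
Heron's formula: area = √(211.8·22.965·28.315·160.52) ≈ 4701.7.
The altitude from C has length 2·area/|AB| ≈ 51.251.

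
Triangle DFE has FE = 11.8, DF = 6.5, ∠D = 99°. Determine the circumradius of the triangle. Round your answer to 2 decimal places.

Law of sines: sin E = DF·sin D/FE ≈ 0.54407.
Since FE ≥ DF, only the acute value applies: ∠E ≈ 32.96°.
Then ∠F = 180° − ∠D − ∠E ≈ 48.04°.
Law of sines gives ED = FE·sin F/sin D ≈ 8.8839.
Circumradius = FE/(2 sin D) ≈ 5.9735.

5.97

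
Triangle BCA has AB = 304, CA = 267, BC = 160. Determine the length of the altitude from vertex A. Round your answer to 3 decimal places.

h_A ≈ 266.634

Semiperimeter s = (267 + 304 + 160)/2 = 365.5.
Heron's formula: area = √(365.5·98.5·61.5·205.5) ≈ 21331.
The altitude from A has length 2·area/BC ≈ 266.63.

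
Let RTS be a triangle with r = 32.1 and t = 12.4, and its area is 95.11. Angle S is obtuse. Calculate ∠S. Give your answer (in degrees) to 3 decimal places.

∠S ≈ 151.452°

From area = ½·r·t·sin S, we get sin S = 2·area/(r·t) ≈ 0.47789.
Taking the obtuse solution, ∠S ≈ 151.45°.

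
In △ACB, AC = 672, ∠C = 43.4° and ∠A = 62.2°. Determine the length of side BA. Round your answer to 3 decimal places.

479.382

The third angle is ∠B = 180° − ∠A − ∠C = 74.40°.
Law of sines: BA = AC·sin C/sin B ≈ 479.38.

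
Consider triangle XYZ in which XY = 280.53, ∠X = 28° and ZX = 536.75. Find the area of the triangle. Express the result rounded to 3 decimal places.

35345.218

Area = ½·ZX·XY·sin X ≈ 35345.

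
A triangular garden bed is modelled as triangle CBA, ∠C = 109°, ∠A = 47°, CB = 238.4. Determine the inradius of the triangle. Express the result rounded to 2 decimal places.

r ≈ 44.00

The third angle is ∠B = 180° − ∠A − ∠C = 24.00°.
Law of sines: BA = CB·sin C/sin A ≈ 308.21.
Law of sines: AC = CB·sin B/sin A ≈ 132.58.
Area = ½·CB·BA·sin B ≈ 14943.
Semiperimeter s = (308.21+132.58+238.4)/2 = 339.6.
Inradius = area/s = 14943/339.6 ≈ 44.002.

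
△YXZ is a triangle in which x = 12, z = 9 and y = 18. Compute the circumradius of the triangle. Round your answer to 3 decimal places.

10.126

By the law of cosines, cos Y = (x² + z² − y²) / (2·x·z) ≈ -0.45833, so ∠Y ≈ 117.28°.
Circumradius = y/(2 sin Y) ≈ 10.126.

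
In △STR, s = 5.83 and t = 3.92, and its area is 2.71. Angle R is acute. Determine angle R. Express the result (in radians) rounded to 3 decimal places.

0.239

From area = ½·s·t·sin R, we get sin R = 2·area/(s·t) ≈ 0.23716.
Taking the acute solution, ∠R ≈ 0.239 rad.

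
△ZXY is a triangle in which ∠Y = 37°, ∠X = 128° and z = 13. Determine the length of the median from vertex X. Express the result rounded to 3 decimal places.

12.236

The third angle is ∠Z = 180° − ∠X − ∠Y = 15.00°.
Law of sines: x = z·sin X/sin Z ≈ 39.58.
Law of sines: y = z·sin Y/sin Z ≈ 30.228.
Median from X: ½√(2·y² + 2·z² − x²) ≈ 12.236.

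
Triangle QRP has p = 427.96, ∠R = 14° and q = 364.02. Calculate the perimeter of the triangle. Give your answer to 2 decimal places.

By the law of cosines, r² = p² + q² − 2·p·q·cos R = 13343, so r ≈ 115.51.
Semiperimeter s = (364.02+115.51+427.96)/2 = 453.75.
Perimeter = 364.02 + 115.51 + 427.96 = 907.49.

perimeter ≈ 907.49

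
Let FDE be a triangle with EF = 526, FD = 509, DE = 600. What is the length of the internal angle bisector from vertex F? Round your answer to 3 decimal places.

By the law of cosines, cos F = (EF² + FD² − DE²) / (2·EF·FD) ≈ 0.32823, so ∠F ≈ 70.84°.
The bisector from F has length 2·EF·FD·cos(∠F/2)/(EF+FD) ≈ 421.61.

421.614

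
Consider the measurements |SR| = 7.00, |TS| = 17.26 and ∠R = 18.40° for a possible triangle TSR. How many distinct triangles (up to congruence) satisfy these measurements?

1

|SR|·sin R = 7.00·sin(18.40°) ≈ 2.21.
Since |TS| ≥ |SR|, exactly one triangle exists.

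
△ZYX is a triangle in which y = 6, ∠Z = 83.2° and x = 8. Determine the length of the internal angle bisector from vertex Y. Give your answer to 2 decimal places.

By the law of cosines, z² = y² + x² − 2·y·x·cos Z = 88.633, so z ≈ 9.4145.
Law of cosines again: cos Y = (x² + z² − y²)/(2·x·z) ≈ 0.77429, so ∠Y ≈ 39.26°.
The bisector from Y has length 2·x·z·cos(∠Y/2)/(x+z) ≈ 8.1471.

t_Y ≈ 8.15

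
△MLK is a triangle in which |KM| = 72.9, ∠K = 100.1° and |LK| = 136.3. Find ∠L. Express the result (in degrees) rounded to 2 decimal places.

By the law of cosines, |ML|² = |LK|² + |KM|² − 2·|LK|·|KM|·cos K = 27377, so |ML| ≈ 165.46.
Law of cosines again: cos L = (|ML|² + |LK|² − |KM|²)/(2·|ML|·|LK|) ≈ 0.90103, so ∠L ≈ 25.71°.

∠L ≈ 25.71°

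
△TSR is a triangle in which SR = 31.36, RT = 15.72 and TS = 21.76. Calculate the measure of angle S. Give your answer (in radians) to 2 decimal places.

0.48

By the law of cosines, cos S = (TS² + SR² − RT²) / (2·TS·SR) ≈ 0.88646, so ∠S ≈ 0.481 rad.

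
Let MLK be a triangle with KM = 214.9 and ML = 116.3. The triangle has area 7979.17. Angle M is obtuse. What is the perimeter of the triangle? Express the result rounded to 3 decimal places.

From area = ½·KM·ML·sin M, we get sin M = 2·area/(KM·ML) ≈ 0.63852.
Taking the obtuse solution, ∠M ≈ 2.4490 rad.
Law of cosines then gives LK ≈ 313.33.
Perimeter = 313.33 + 214.9 + 116.3 = 644.53.

644.532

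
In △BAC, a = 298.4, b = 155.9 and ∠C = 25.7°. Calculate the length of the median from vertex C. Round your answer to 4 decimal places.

By the law of cosines, c² = b² + a² − 2·b·a·cos C = 29510, so c ≈ 171.79.
Median from C: ½√(2·b² + 2·a² − c²) ≈ 222.03.

m_C ≈ 222.0274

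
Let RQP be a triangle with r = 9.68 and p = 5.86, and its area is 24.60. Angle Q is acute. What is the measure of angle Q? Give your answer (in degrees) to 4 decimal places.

From area = ½·p·r·sin Q, we get sin Q = 2·area/(p·r) ≈ 0.86735.
Taking the acute solution, ∠Q ≈ 60.15°.

60.1516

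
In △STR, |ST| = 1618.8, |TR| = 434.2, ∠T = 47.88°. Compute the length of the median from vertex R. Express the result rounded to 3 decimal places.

610.118

By the law of cosines, |RS|² = |ST|² + |TR|² − 2·|ST|·|TR|·cos T = 1.8662e+06, so |RS| ≈ 1366.1.
Median from R: ½√(2·|TR|² + 2·|RS|² − |ST|²) ≈ 610.12.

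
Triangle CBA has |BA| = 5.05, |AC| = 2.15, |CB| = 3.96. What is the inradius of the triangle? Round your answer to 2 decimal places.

r ≈ 0.73

Semiperimeter s = (5.05 + 2.15 + 3.96)/2 = 5.58.
Heron's formula: area = √(5.58·0.53·3.43·1.62) ≈ 4.0538.
Inradius = area/s = 4.0538/5.58 ≈ 0.72648.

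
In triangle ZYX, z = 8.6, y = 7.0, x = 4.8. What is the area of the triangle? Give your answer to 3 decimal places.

16.793

Semiperimeter s = (8.6 + 7 + 4.8)/2 = 10.2.
Heron's formula: area = √(10.2·1.6·3.2·5.4) ≈ 16.793.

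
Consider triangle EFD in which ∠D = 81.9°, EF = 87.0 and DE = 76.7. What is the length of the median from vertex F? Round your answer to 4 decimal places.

Law of sines: sin F = DE·sin D/EF ≈ 0.87281.
Since EF ≥ DE, only the acute value applies: ∠F ≈ 60.79°.
Then ∠E = 180° − ∠D − ∠F ≈ 37.31°.
Law of sines gives FD = EF·sin E/sin D ≈ 53.268.
Median from F: ½√(2·EF² + 2·FD² − DE²) ≈ 61.094.

m_F ≈ 61.0942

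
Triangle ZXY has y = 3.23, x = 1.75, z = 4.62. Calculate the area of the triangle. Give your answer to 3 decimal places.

Semiperimeter s = (4.62 + 1.75 + 3.23)/2 = 4.8.
Heron's formula: area = √(4.8·0.18·3.05·1.57) ≈ 2.034.

2.034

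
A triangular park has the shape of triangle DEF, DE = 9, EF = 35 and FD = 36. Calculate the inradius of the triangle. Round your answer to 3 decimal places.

r ≈ 3.937

Semiperimeter s = (35 + 36 + 9)/2 = 40.
Heron's formula: area = √(40·5·4·31) ≈ 157.48.
Inradius = area/s = 157.48/40 ≈ 3.937.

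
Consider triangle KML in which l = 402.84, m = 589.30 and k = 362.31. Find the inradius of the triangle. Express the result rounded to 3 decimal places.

Semiperimeter s = (362.31 + 589.3 + 402.84)/2 = 677.22.
Heron's formula: area = √(677.22·314.91·87.925·274.38) ≈ 71730.
Inradius = area/s = 71730/677.22 ≈ 105.92.

105.917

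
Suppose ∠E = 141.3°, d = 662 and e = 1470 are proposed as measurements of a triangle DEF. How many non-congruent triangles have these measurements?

1

d·sin E = 662·sin(141.3°) ≈ 413.9.
Since ∠E is not acute, a triangle exists only if e > d; here e > d, so there is exactly one triangle.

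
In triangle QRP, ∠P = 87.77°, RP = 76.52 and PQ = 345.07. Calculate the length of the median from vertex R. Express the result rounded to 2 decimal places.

By the law of cosines, QR² = RP² + PQ² − 2·RP·PQ·cos P = 1.2287e+05, so QR ≈ 350.53.
Median from R: ½√(2·QR² + 2·RP² − PQ²) ≈ 186.

m_R ≈ 186.00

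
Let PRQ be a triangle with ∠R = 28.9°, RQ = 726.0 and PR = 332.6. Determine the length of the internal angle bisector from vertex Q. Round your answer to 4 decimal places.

By the law of cosines, QP² = PR² + RQ² − 2·PR·RQ·cos R = 2.1491e+05, so QP ≈ 463.58.
Law of cosines again: cos Q = (RQ² + QP² − PR²)/(2·RQ·QP) ≈ 0.93796, so ∠Q ≈ 20.29°.
The bisector from Q has length 2·RQ·QP·cos(∠Q/2)/(RQ+QP) ≈ 557.

557.0000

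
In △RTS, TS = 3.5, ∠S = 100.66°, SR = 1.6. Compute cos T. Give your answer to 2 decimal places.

cos T ≈ 0.92

By the law of cosines, RT² = TS² + SR² − 2·TS·SR·cos S = 16.882, so RT ≈ 4.1087.
Law of cosines again: cos T = (RT² + TS² − SR²)/(2·RT·TS) ≈ 0.92388, so ∠T ≈ 22.50°.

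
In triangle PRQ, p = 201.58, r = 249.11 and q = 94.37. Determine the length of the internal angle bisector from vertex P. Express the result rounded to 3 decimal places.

124.144

By the law of cosines, cos P = (r² + q² − p²) / (2·r·q) ≈ 0.64502, so ∠P ≈ 49.83°.
The bisector from P has length 2·r·q·cos(∠P/2)/(r+q) ≈ 124.14.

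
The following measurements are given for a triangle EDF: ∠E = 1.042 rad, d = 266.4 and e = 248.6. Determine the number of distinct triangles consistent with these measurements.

d·sin E = 266.4·sin(1.042 rad) ≈ 230.
Since d sin E < e < d (230 < 248.6 < 266.4), two triangles exist.

2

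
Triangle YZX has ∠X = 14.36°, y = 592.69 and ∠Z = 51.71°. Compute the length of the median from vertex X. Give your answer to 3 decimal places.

The third angle is ∠Y = 180° − ∠Z − ∠X = 113.93°.
Law of sines: z = y·sin Z/sin Y ≈ 508.94.
Law of sines: x = y·sin X/sin Y ≈ 160.82.
Median from X: ½√(2·y² + 2·z² − x²) ≈ 546.52.

m_X ≈ 546.521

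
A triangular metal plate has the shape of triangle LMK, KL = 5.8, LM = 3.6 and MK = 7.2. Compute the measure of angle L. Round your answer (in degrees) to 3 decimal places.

By the law of cosines, cos L = (KL² + LM² − MK²) / (2·KL·LM) ≈ -0.12548, so ∠L ≈ 97.21°.

97.208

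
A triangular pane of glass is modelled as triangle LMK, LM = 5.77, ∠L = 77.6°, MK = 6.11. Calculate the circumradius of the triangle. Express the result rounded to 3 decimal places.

Law of sines: sin K = LM·sin L/MK ≈ 0.92232.
Since MK ≥ LM, only the acute value applies: ∠K ≈ 67.27°.
Then ∠M = 180° − ∠L − ∠K ≈ 35.13°.
Law of sines gives KL = MK·sin M/sin L ≈ 3.6.
Circumradius = MK/(2 sin L) ≈ 3.128.

R ≈ 3.128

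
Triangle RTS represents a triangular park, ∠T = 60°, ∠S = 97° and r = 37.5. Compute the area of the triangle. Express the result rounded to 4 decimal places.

1546.8061

The third angle is ∠R = 180° − ∠T − ∠S = 23.00°.
Law of sines: t = r·sin T/sin R ≈ 83.116.
Law of sines: s = r·sin S/sin R ≈ 95.259.
Area = ½·r·t·sin S ≈ 1546.8.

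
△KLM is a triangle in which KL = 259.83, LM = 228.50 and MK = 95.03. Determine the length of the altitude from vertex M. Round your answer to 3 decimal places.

Semiperimeter s = (228.5 + 95.03 + 259.83)/2 = 291.68.
Heron's formula: area = √(291.68·63.18·196.65·31.85) ≈ 10743.
The altitude from M has length 2·area/KL ≈ 82.696.

h_M ≈ 82.696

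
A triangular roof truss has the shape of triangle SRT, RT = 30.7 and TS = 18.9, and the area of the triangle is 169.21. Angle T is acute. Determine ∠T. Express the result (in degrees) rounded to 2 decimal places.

From area = ½·RT·TS·sin T, we get sin T = 2·area/(RT·TS) ≈ 0.58325.
Taking the acute solution, ∠T ≈ 35.68°.

35.68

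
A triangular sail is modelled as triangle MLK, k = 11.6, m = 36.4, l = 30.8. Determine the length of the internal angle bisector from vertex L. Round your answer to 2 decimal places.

By the law of cosines, cos L = (k² + m² − l²) / (2·k·m) ≈ 0.60496, so ∠L ≈ 52.77°.
The bisector from L has length 2·k·m·cos(∠L/2)/(k+m) ≈ 15.76.

t_L ≈ 15.76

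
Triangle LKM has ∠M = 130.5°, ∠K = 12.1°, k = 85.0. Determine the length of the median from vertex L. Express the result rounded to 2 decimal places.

m_L ≈ 189.70

The third angle is ∠L = 180° − ∠K − ∠M = 37.40°.
Law of sines: l = k·sin L/sin K ≈ 246.29.
Law of sines: m = k·sin M/sin K ≈ 308.34.
Median from L: ½√(2·k² + 2·m² − l²) ≈ 189.7.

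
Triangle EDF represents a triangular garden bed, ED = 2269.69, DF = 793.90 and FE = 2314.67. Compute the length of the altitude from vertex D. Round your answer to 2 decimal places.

Semiperimeter s = (793.9 + 2314.7 + 2269.7)/2 = 2689.1.
Heron's formula: area = √(2689.1·1895.2·374.46·419.44) ≈ 8.9469e+05.
The altitude from D has length 2·area/FE ≈ 773.06.

h_D ≈ 773.06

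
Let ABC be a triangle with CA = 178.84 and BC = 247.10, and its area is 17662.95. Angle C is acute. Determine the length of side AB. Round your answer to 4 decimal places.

199.8502

From area = ½·BC·CA·sin C, we get sin C = 2·area/(BC·CA) ≈ 0.79938.
Taking the acute solution, ∠C ≈ 53.07°.
Law of cosines then gives AB ≈ 199.85.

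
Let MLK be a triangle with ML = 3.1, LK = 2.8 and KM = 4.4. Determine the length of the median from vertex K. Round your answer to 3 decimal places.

Median from K: ½√(2·LK² + 2·KM² − ML²) ≈ 3.3463.

m_K ≈ 3.346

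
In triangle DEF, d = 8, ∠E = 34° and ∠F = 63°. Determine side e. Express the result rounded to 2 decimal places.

4.51

The third angle is ∠D = 180° − ∠E − ∠F = 83.00°.
Law of sines: e = d·sin E/sin D ≈ 4.5071.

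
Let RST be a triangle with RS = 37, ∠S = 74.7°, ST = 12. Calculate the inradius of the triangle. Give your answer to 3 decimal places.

By the law of cosines, TR² = RS² + ST² − 2·RS·ST·cos S = 1278.7, so TR ≈ 35.759.
Area = ½·RS·ST·sin S ≈ 214.13.
Semiperimeter s = (12+35.759+37)/2 = 42.379.
Inradius = area/s = 214.13/42.379 ≈ 5.0527.

r ≈ 5.053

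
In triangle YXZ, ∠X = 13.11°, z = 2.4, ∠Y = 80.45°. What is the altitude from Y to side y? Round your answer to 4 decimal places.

The third angle is ∠Z = 180° − ∠Y − ∠X = 86.44°.
Law of sines: y = z·sin Y/sin Z ≈ 2.3713.
Law of sines: x = z·sin X/sin Z ≈ 0.54542.
Area = ½·z·y·sin X ≈ 0.64544.
The altitude from Y has length 2·area/y ≈ 0.54437.

0.5444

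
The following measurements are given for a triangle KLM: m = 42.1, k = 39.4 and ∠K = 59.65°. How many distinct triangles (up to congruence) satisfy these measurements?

m·sin K = 42.1·sin(59.65°) ≈ 36.33.
Since m sin K < k < m (36.33 < 39.4 < 42.1), two triangles exist.

2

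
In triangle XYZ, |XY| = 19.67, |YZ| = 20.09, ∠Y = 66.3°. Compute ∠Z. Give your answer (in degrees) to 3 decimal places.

By the law of cosines, |ZX|² = |XY|² + |YZ|² − 2·|XY|·|YZ|·cos Y = 472.84, so |ZX| ≈ 21.745.
Law of cosines again: cos Z = (|YZ|² + |ZX|² − |XY|²)/(2·|YZ|·|ZX|) ≈ 0.56030, so ∠Z ≈ 55.92°.

∠Z ≈ 55.923°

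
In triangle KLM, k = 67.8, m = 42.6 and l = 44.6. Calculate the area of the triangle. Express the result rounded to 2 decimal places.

Semiperimeter s = (67.8 + 44.6 + 42.6)/2 = 77.5.
Heron's formula: area = √(77.5·9.7·32.9·34.9) ≈ 929.07.

area ≈ 929.07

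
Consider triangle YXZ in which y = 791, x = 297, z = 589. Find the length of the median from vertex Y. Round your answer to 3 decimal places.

m_Y ≈ 247.275

Median from Y: ½√(2·x² + 2·z² − y²) ≈ 247.27.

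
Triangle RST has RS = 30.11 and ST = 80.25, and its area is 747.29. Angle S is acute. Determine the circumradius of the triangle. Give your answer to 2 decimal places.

From area = ½·RS·ST·sin S, we get sin S = 2·area/(RS·ST) ≈ 0.61853.
Taking the acute solution, ∠S ≈ 38.21°.
Law of cosines then gives TR ≈ 59.577.
Circumradius = TR/(2 sin S) ≈ 48.16.

48.16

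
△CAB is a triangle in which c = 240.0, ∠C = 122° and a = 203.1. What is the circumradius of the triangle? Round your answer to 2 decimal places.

141.50

Law of sines: sin A = a·sin C/c ≈ 0.71766.
Since c ≥ a, only the acute value applies: ∠A ≈ 45.86°.
Then ∠B = 180° − ∠C − ∠A ≈ 12.14°.
Law of sines gives b = c·sin B/sin C ≈ 59.508.
Circumradius = c/(2 sin C) ≈ 141.5.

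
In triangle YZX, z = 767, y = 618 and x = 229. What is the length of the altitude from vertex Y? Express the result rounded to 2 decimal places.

192.18

Semiperimeter s = (618 + 767 + 229)/2 = 807.
Heron's formula: area = √(807·189·40·578) ≈ 59383.
The altitude from Y has length 2·area/y ≈ 192.18.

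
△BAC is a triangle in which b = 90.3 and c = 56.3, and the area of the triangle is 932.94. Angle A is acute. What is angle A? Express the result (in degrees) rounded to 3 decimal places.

From area = ½·c·b·sin A, we get sin A = 2·area/(c·b) ≈ 0.36702.
Taking the acute solution, ∠A ≈ 21.53°.

21.532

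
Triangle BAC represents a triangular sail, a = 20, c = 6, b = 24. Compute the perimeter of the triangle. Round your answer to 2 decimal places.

50.00

Perimeter = 24 + 20 + 6 = 50.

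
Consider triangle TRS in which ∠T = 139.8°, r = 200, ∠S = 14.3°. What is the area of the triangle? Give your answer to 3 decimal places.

area ≈ 7299.760

The third angle is ∠R = 180° − ∠S − ∠T = 25.90°.
Law of sines: t = r·sin T/sin R ≈ 295.54.
Law of sines: s = r·sin S/sin R ≈ 113.09.
Area = ½·r·t·sin S ≈ 7299.8.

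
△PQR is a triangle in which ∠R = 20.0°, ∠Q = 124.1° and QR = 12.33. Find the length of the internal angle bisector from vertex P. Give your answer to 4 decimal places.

The third angle is ∠P = 180° − ∠Q − ∠R = 35.90°.
Law of sines: RP = QR·sin Q/sin P ≈ 17.412.
Law of sines: PQ = QR·sin R/sin P ≈ 7.1919.
The bisector from P has length 2·RP·PQ·cos(∠P/2)/(RP+PQ) ≈ 9.6838.

9.6838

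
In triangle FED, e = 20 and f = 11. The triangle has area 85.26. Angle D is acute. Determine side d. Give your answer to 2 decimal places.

From area = ½·f·e·sin D, we get sin D = 2·area/(f·e) ≈ 0.77509.
Taking the acute solution, ∠D ≈ 50.81°.
Law of cosines then gives d ≈ 15.588.

15.59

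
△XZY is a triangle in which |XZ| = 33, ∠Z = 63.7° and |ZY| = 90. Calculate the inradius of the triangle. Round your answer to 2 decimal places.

By the law of cosines, |YX|² = |XZ|² + |ZY|² − 2·|XZ|·|ZY|·cos Z = 6557.2, so |YX| ≈ 80.976.
Area = ½·|XZ|·|ZY|·sin Z ≈ 1331.3.
Semiperimeter s = (90+80.976+33)/2 = 101.99.
Inradius = area/s = 1331.3/101.99 ≈ 13.053.

r ≈ 13.05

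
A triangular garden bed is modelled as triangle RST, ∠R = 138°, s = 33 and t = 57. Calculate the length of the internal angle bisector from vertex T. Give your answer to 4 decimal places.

t_T ≈ 46.1614

By the law of cosines, r² = s² + t² − 2·s·t·cos R = 7133.7, so r ≈ 84.461.
Law of cosines again: cos T = (r² + s² − t²)/(2·r·s) ≈ 0.89223, so ∠T ≈ 26.84°.
The bisector from T has length 2·r·s·cos(∠T/2)/(r+s) ≈ 46.161.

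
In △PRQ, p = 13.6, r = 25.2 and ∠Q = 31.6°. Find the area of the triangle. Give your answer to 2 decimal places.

Area = ½·p·r·sin Q ≈ 89.79.

89.79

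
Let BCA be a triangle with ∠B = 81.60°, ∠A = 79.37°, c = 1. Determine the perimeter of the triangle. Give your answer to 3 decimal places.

7.048

The third angle is ∠C = 180° − ∠A − ∠B = 19.03°.
Law of sines: b = c·sin B/sin C ≈ 3.034.
Law of sines: a = c·sin A/sin C ≈ 3.0143.
Semiperimeter s = (3.034+1+3.0143)/2 = 3.5241.
Perimeter = 3.034 + 1 + 3.0143 = 7.0482.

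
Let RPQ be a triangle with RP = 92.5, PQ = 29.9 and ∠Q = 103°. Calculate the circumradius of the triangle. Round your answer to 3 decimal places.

47.467

Law of sines: sin R = PQ·sin Q/RP ≈ 0.31496.
Since RP ≥ PQ, only the acute value applies: ∠R ≈ 18.36°.
Then ∠P = 180° − ∠Q − ∠R ≈ 58.64°.
Law of sines gives QR = RP·sin P/sin Q ≈ 81.066.
Circumradius = RP/(2 sin Q) ≈ 47.467.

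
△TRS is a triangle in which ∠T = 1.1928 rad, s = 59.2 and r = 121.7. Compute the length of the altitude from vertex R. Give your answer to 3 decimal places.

By the law of cosines, t² = r² + s² − 2·r·s·cos T = 12998, so t ≈ 114.01.
Area = ½·r·s·sin T ≈ 3348.
The altitude from R has length 2·area/r ≈ 55.021.

h_R ≈ 55.021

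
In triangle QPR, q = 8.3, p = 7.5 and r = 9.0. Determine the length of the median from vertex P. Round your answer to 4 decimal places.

Median from P: ½√(2·r² + 2·q² − p²) ≈ 7.8027.

7.8027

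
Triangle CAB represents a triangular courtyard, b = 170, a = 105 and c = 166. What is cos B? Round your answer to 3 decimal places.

By the law of cosines, cos B = (c² + a² − b²) / (2·c·a) ≈ 0.27771, so ∠B ≈ 73.88°.

cos B ≈ 0.278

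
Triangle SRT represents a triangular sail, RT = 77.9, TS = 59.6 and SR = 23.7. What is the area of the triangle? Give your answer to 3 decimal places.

Semiperimeter s = (77.9 + 59.6 + 23.7)/2 = 80.6.
Heron's formula: area = √(80.6·2.7·21·56.9) ≈ 509.94.

509.935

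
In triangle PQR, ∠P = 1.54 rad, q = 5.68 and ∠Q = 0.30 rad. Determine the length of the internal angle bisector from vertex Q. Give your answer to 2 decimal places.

The third angle is ∠R = π − ∠P − ∠Q = 1.302 rad.
Law of sines: p = q·sin P/sin Q ≈ 19.211.
Law of sines: r = q·sin R/sin Q ≈ 18.528.
The bisector from Q has length 2·r·p·cos(∠Q/2)/(r+p) ≈ 18.652.

18.65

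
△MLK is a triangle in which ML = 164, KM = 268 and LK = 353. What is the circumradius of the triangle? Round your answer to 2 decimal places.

R ≈ 184.69

By the law of cosines, cos M = (KM² + ML² − LK²) / (2·KM·ML) ≈ -0.29451, so ∠M ≈ 107.13°.
Circumradius = LK/(2 sin M) ≈ 184.69.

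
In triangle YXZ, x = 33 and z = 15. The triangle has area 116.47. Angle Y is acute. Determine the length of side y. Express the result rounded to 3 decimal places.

20.987

From area = ½·x·z·sin Y, we get sin Y = 2·area/(x·z) ≈ 0.47059.
Taking the acute solution, ∠Y ≈ 0.490 rad.
Law of cosines then gives y ≈ 20.987.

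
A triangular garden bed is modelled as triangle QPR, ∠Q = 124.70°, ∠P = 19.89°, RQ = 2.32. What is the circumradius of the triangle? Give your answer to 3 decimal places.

The third angle is ∠R = 180° − ∠Q − ∠P = 35.41°.
Law of sines: PR = RQ·sin Q/sin P ≈ 5.6064.
Law of sines: QP = RQ·sin R/sin P ≈ 3.9512.
Circumradius = RQ/(2 sin P) ≈ 3.4096.

3.410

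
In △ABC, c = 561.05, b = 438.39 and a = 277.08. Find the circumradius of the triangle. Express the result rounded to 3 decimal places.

285.651

By the law of cosines, cos A = (b² + c² − a²) / (2·b·c) ≈ 0.87452, so ∠A ≈ 29.01°.
Circumradius = a/(2 sin A) ≈ 285.65.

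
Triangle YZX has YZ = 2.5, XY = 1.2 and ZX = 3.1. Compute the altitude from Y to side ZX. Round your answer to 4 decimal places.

Semiperimeter s = (3.1 + 1.2 + 2.5)/2 = 3.4.
Heron's formula: area = √(3.4·0.3·2.2·0.9) ≈ 1.4211.
The altitude from Y has length 2·area/ZX ≈ 0.91686.

h_Y ≈ 0.9169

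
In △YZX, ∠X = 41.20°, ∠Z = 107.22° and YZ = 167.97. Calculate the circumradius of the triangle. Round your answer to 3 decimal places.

The third angle is ∠Y = 180° − ∠Z − ∠X = 31.58°.
Law of sines: ZX = YZ·sin Y/sin X ≈ 133.54.
Law of sines: XY = YZ·sin Z/sin X ≈ 243.58.
Circumradius = YZ/(2 sin X) ≈ 127.5.

R ≈ 127.503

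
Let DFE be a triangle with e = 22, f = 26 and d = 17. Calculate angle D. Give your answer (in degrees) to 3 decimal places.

By the law of cosines, cos D = (f² + e² − d²) / (2·f·e) ≈ 0.76136, so ∠D ≈ 40.42°.

40.415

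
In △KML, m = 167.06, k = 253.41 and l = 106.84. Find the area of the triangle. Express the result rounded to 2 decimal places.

Semiperimeter s = (253.41 + 167.06 + 106.84)/2 = 263.66.
Heron's formula: area = √(263.66·10.245·96.595·156.82) ≈ 6396.5.

area ≈ 6396.54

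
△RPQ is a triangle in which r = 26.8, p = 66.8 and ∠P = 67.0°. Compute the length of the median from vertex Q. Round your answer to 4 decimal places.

Law of sines: sin R = r·sin P/p ≈ 0.36930.
Since p ≥ r, only the acute value applies: ∠R ≈ 21.67°.
Then ∠Q = 180° − ∠P − ∠R ≈ 91.33°.
Law of sines gives q = p·sin Q/sin P ≈ 72.549.
Median from Q: ½√(2·r² + 2·p² − q²) ≈ 35.699.

m_Q ≈ 35.6985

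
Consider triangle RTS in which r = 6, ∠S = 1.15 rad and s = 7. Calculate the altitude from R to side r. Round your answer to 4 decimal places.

6.2165

Law of sines: sin R = r·sin S/s ≈ 0.78237.
Since s ≥ r, only the acute value applies: ∠R ≈ 0.898 rad.
Then ∠T = π − ∠S − ∠R ≈ 1.093 rad.
Law of sines gives t = s·sin T/sin S ≈ 6.8106.
Area = ½·s·r·sin T ≈ 18.649.
The altitude from R has length 2·area/r ≈ 6.2165.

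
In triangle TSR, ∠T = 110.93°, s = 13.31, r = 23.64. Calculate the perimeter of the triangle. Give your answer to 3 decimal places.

By the law of cosines, t² = s² + r² − 2·s·r·cos T = 960.81, so t ≈ 30.997.
Semiperimeter p = (30.997+13.31+23.64)/2 = 33.973.
Perimeter = 30.997 + 13.31 + 23.64 = 67.947.

perimeter ≈ 67.947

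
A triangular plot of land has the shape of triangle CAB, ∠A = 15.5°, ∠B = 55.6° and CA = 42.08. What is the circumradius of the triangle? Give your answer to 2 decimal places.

R ≈ 25.50

The third angle is ∠C = 180° − ∠A − ∠B = 108.90°.
Law of sines: AB = CA·sin C/sin B ≈ 48.249.
Law of sines: BC = CA·sin A/sin B ≈ 13.629.
Circumradius = CA/(2 sin B) ≈ 25.5.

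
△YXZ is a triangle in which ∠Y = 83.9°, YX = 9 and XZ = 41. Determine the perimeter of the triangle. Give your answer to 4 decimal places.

Law of sines: sin Z = YX·sin Y/XZ ≈ 0.21827.
Since XZ ≥ YX, only the acute value applies: ∠Z ≈ 12.61°.
Then ∠X = 180° − ∠Y − ∠Z ≈ 83.49°.
Law of sines gives ZY = XZ·sin X/sin Y ≈ 40.968.
Semiperimeter s = (41+40.968+9)/2 = 45.484.
Perimeter = 41 + 40.968 + 9 = 90.968.

perimeter ≈ 90.9678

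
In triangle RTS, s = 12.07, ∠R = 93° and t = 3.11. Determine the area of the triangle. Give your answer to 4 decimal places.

area ≈ 18.7431

Area = ½·t·s·sin R ≈ 18.743.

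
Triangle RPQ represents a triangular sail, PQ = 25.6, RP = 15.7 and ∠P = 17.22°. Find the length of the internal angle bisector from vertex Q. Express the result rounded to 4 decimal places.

By the law of cosines, QR² = RP² + PQ² − 2·RP·PQ·cos P = 134.04, so QR ≈ 11.578.
Law of cosines again: cos Q = (PQ² + QR² − RP²)/(2·PQ·QR) ≈ 0.91588, so ∠Q ≈ 23.67°.
The bisector from Q has length 2·PQ·QR·cos(∠Q/2)/(PQ+QR) ≈ 15.606.

t_Q ≈ 15.6055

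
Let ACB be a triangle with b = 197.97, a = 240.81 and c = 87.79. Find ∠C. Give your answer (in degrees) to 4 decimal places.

By the law of cosines, cos C = (b² + a² − c²) / (2·b·a) ≈ 0.93842, so ∠C ≈ 20.21°.

∠C ≈ 20.2128°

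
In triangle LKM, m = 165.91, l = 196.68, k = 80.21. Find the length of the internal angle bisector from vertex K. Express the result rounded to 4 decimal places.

t_K ≈ 176.1657

By the law of cosines, cos K = (m² + l² − k²) / (2·m·l) ≈ 0.91593, so ∠K ≈ 23.66°.
The bisector from K has length 2·m·l·cos(∠K/2)/(m+l) ≈ 176.17.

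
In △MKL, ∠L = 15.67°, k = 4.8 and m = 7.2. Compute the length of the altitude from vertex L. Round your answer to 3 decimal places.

By the law of cosines, l² = m² + k² − 2·m·k·cos L = 8.329, so l ≈ 2.886.
Area = ½·m·k·sin L ≈ 4.6673.
The altitude from L has length 2·area/l ≈ 3.2344.

3.234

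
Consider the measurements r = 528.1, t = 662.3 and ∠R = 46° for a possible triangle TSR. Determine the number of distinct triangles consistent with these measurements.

t·sin R = 662.3·sin(46°) ≈ 476.4.
Since t sin R < r < t (476.4 < 528.1 < 662.3), two triangles exist.

2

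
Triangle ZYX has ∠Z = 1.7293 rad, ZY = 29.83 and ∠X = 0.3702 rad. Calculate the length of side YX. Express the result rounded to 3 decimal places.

81.415

The third angle is ∠Y = π − ∠X − ∠Z = 1.0421 rad.
Law of sines: YX = ZY·sin Z/sin X ≈ 81.415.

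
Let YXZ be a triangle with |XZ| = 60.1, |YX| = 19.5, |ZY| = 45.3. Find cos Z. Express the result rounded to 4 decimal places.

cos Z ≈ 0.9704

By the law of cosines, cos Z = (|XZ|² + |ZY|² − |YX|²) / (2·|XZ|·|ZY|) ≈ 0.97039, so ∠Z ≈ 0.2439 rad.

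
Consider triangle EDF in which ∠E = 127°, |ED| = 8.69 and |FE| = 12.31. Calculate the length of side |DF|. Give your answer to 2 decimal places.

By the law of cosines, |DF|² = |FE|² + |ED|² − 2·|FE|·|ED|·cos E = 355.81, so |DF| ≈ 18.863.

18.86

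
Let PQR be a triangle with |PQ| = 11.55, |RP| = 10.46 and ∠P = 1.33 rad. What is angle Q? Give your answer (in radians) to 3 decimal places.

By the law of cosines, |QR|² = |RP|² + |PQ|² − 2·|RP|·|PQ|·cos P = 185.19, so |QR| ≈ 13.609.
Law of cosines again: cos Q = (|PQ|² + |QR|² − |RP|²)/(2·|PQ|·|QR|) ≈ 0.66543, so ∠Q ≈ 0.843 rad.

0.843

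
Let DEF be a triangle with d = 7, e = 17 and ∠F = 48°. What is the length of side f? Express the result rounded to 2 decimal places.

13.37

By the law of cosines, f² = d² + e² − 2·d·e·cos F = 178.75, so f ≈ 13.37.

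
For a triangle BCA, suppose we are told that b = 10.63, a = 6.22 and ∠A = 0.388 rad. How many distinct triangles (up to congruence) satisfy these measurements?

b·sin A = 10.63·sin(0.388 rad) ≈ 4.022.
Since b sin A < a < b (4.022 < 6.22 < 10.63), two triangles exist.

2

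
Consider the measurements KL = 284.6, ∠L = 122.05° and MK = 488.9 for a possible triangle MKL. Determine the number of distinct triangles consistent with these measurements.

1

KL·sin L = 284.6·sin(122.05°) ≈ 241.2.
Since ∠L is not acute, a triangle exists only if MK > KL; here MK > KL, so there is exactly one triangle.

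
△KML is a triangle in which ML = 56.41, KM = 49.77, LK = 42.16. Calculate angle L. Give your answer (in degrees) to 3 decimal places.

∠L ≈ 58.539°

By the law of cosines, cos L = (ML² + LK² − KM²) / (2·ML·LK) ≈ 0.52192, so ∠L ≈ 58.54°.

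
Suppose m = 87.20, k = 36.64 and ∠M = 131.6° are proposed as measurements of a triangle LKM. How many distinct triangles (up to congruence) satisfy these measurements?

1

k·sin M = 36.64·sin(131.6°) ≈ 27.4.
Since ∠M is not acute, a triangle exists only if m > k; here m > k, so there is exactly one triangle.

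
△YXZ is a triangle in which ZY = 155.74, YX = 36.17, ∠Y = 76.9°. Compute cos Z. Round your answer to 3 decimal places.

By the law of cosines, XZ² = ZY² + YX² − 2·ZY·YX·cos Y = 23010, so XZ ≈ 151.69.
Law of cosines again: cos Z = (XZ² + ZY² − YX²)/(2·XZ·ZY) ≈ 0.97266, so ∠Z ≈ 13.43°.

0.973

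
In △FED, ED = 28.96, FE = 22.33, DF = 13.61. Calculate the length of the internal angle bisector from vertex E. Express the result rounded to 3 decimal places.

t_E ≈ 24.518

By the law of cosines, cos E = (FE² + ED² − DF²) / (2·FE·ED) ≈ 0.89077, so ∠E ≈ 27.03°.
The bisector from E has length 2·FE·ED·cos(∠E/2)/(FE+ED) ≈ 24.518.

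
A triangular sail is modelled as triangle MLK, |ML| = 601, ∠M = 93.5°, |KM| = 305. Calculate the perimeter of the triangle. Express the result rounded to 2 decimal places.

1596.37

By the law of cosines, |LK|² = |KM|² + |ML|² − 2·|KM|·|ML|·cos M = 4.7661e+05, so |LK| ≈ 690.37.
Semiperimeter s = (690.37+305+601)/2 = 798.18.
Perimeter = 690.37 + 305 + 601 = 1596.4.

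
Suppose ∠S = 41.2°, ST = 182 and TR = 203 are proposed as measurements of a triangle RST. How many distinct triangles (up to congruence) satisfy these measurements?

1

ST·sin S = 182·sin(41.2°) ≈ 119.9.
Since TR ≥ ST, exactly one triangle exists.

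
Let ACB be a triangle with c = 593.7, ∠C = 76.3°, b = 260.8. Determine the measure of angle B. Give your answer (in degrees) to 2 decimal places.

∠B ≈ 25.26°

Law of sines: sin B = b·sin C/c ≈ 0.42678.
Since c ≥ b, only the acute value applies: ∠B ≈ 25.26°.
Then ∠A = 180° − ∠C − ∠B ≈ 78.44°.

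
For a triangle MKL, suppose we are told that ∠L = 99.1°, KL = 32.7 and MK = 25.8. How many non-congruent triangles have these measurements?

KL·sin L = 32.7·sin(99.1°) ≈ 32.29.
Since ∠L is not acute, a triangle exists only if MK > KL; here MK ≤ KL, so there is no triangle.

0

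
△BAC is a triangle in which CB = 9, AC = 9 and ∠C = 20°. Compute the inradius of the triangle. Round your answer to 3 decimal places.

r ≈ 1.311

By the law of cosines, BA² = AC² + CB² − 2·AC·CB·cos C = 9.7698, so BA ≈ 3.1257.
Area = ½·AC·CB·sin C ≈ 13.852.
Semiperimeter s = (9+9+3.1257)/2 = 10.563.
Inradius = area/s = 13.852/10.563 ≈ 1.3114.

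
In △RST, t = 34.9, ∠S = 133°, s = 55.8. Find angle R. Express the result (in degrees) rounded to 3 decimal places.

Law of sines: sin T = t·sin S/s ≈ 0.45742.
Since s ≥ t, only the acute value applies: ∠T ≈ 27.22°.
Then ∠R = 180° − ∠S − ∠T ≈ 19.78°.

∠R ≈ 19.779°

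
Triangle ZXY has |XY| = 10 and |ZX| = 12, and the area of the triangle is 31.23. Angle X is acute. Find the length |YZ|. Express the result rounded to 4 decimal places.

From area = ½·|ZX|·|XY|·sin X, we get sin X = 2·area/(|ZX|·|XY|) ≈ 0.52050.
Taking the acute solution, ∠X ≈ 31.37°.
Law of cosines then gives |YZ| ≈ 6.2509.

6.2509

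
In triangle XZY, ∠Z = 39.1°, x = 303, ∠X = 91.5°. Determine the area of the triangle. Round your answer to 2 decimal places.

area ≈ 21989.09

The third angle is ∠Y = 180° − ∠X − ∠Z = 49.40°.
Law of sines: z = x·sin Z/sin X ≈ 191.16.
Law of sines: y = x·sin Y/sin X ≈ 230.14.
Area = ½·x·z·sin Y ≈ 21989.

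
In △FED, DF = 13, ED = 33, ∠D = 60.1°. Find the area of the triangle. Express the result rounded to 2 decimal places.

area ≈ 185.95

Area = ½·ED·DF·sin D ≈ 185.95.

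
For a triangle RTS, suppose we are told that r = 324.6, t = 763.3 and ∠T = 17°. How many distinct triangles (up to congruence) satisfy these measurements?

1

r·sin T = 324.6·sin(17°) ≈ 94.9.
Since t ≥ r, exactly one triangle exists.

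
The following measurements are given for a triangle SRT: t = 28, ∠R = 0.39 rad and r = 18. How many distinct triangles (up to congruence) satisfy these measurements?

2

t·sin R = 28·sin(0.39 rad) ≈ 10.65.
Since t sin R < r < t (10.65 < 18 < 28), two triangles exist.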